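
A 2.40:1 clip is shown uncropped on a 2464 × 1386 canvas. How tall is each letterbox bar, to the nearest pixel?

180 px

Since 2.400 > 1.778, the clip is width-limited.
That makes the image 1026.67 px tall (2464 / 2.400).
Black = 1386 − 1026.67 = 359.33 px, or 179.67 per bar.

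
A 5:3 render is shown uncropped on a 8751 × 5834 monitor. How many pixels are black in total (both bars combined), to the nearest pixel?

5105333 pixels

5:3 is wider than 3:2, so it spans the full width.
The render is 8751 × 3/5 ≈ 5250.6000 px tall.
5834 − 5250.6000 = 583.4000 px of bars.
Bar area = 583.4000 × 8751 ≈ 5105333 px.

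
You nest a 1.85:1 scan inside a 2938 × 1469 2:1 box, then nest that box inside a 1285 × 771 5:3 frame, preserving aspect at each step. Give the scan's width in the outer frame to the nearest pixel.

Inside the 2938×1469 canvas the scan is height-limited at 2717.65 × 1469.00.
Second fit — the 2:1 canvas into 1285×771 spans the width: 1285.00 × 642.50 (×0.4374 from 2938×1469).
The scan scales with it: width 2717.65 × 0.4374 ≈ 1188.62.

1189 px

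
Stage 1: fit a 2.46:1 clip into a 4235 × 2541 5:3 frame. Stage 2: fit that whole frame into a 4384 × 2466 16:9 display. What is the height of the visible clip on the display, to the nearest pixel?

1671 px

2.46:1 in 4235×2541: fills the width, so the clip is 4235.00 × 1721.54.
Second fit — the 5:3 canvas into 4384×2466 spans the height: 4110.00 × 2466.00 (×0.9705 from 4235×2541).
Applying the same ×0.9705: 1721.54 → 1670.73.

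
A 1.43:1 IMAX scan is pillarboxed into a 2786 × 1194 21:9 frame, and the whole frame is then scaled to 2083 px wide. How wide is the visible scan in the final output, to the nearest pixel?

1277 px

At 2786×1194 the scan is height-limited, so width = 1194 × 1.430 ≈ 1707.42 px.
The frame scales by 2083/2786 = 0.7477; 1707.42 × 0.7477 ≈ 1276.58 px.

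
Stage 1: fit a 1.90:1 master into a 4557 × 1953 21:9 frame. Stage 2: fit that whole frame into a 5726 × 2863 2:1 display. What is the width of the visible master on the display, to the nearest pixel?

4663 px

1.90:1 in 4557×1953: fills the height, so the master is 3710.70 × 1953.00.
21:9 in 5726×2863: fills the width, so the intermediate becomes 5726.00 × 2454.00 — a scale of ×1.2565.
So the master's width is 3710.70 × 1.2565 ≈ 4662.60.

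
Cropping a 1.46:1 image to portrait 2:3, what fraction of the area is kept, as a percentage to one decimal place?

Going from 1.46:1 to portrait 2:3 means cutting width while keeping height.
Fraction kept = (0.667)/(1.460) ≈ 45.66%.

45.7%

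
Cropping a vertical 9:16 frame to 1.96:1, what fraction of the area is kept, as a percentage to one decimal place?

28.7%

The width stays; only height is cut (since 1.96:1 is wider than vertical 9:16).
Area ratio = (0.562)/(1.960) = 28.70% retained.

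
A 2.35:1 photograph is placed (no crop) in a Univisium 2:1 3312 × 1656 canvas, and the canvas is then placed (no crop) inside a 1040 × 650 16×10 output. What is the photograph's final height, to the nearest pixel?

2.35:1 in 3312×1656: fills the width, so the photograph is 3312.00 × 1409.36.
The Univisium 2:1 canvas is width-limited in 1040×650, giving 1040.00 × 520.00; scale factor 0.3140.
The photograph scales with it: height 1409.36 × 0.3140 ≈ 442.55.

443 px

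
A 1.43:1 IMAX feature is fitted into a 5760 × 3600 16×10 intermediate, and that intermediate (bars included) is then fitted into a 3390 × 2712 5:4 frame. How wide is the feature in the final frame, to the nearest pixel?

3030 px

First fit — 1.43:1 IMAX into 5760×3600 spans the height: 5148.00 × 3600.00.
16×10 in 3390×2712: fills the width, so the intermediate becomes 3390.00 × 2118.75 — a scale of ×0.5885.
So the feature's width is 5148.00 × 0.5885 ≈ 3029.81.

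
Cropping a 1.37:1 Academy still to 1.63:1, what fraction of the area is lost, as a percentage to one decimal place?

16.0%

The width stays; only height is cut (since 1.63:1 is wider than 1.37:1 Academy).
(1.370)/(1.630) ≈ 0.840 of the area survives, leaving 15.95% discarded.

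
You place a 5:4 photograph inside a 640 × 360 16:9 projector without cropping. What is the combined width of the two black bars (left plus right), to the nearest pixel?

190 px

5:4 (1.250) < 16:9 (1.778), so the photograph fills the height.
The photograph is 360 × 5/4 ≈ 450.00 px wide.
Leftover width: 640 − 450.00 = 190.00 px.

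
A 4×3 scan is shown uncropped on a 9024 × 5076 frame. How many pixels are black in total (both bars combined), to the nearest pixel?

4×3 (1.333) < 16:9 (1.778), so the scan fills the height.
The scan is 5076 × 4/3 ≈ 6768.0000 px wide.
Leftover width: 9024 − 6768.0000 = 2256.0000 px.
Bar area = 2256.0000 × 5076 ≈ 11451456 px.

11451456 pixels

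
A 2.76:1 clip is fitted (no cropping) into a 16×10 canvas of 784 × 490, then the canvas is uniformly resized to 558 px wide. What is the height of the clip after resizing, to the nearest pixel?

202 px

In the 784×490 frame the clip fills the width: height = 784 / 2.760 ≈ 284.06 px.
Scaling 784 → 558 is ×0.7117, so the height becomes 284.06 × 0.7117 ≈ 202.17 px.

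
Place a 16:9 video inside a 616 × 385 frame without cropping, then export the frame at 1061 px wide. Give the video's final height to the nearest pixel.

Fitted into 616×385, the video spans the width; its height is 616 × 9/16 ≈ 346.50 px.
Resizing to 1061 px wide multiplies everything by 1.7224: 346.50 → 596.81 px.

597 px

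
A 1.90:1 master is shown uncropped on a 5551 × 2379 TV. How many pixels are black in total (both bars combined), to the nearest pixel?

1.90:1 is narrower than 21×9, so it spans the full height.
That makes the image 4520.1000 px wide (2379 × 1.900).
Leftover width: 5551 − 4520.1000 = 1030.9000 px.
That's 1030.9000 × 2379 ≈ 2452511 black pixels.

2452511 pixels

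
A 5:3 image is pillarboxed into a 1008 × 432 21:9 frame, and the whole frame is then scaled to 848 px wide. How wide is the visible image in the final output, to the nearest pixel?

In the 1008×432 frame the image fills the height: width = 432 × 5/3 ≈ 720.00 px.
The frame scales by 848/1008 = 0.8413; 720.00 × 0.8413 ≈ 605.71 px.

606 px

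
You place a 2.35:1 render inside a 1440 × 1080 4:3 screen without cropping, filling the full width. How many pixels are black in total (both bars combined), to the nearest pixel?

That makes the image 612.7660 px tall (1440 / 2.350).
Leftover height: 1080 − 612.7660 = 467.2340 px.
Across the 1440-px span: 467.2340 × 1440 ≈ 672817 px.

672817 pixels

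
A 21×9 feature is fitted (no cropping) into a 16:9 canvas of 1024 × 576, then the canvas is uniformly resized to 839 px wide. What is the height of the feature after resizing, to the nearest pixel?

360 px

In the 1024×576 frame the feature fills the width: height = 1024 × 9/21 ≈ 438.86 px.
Resizing to 839 px wide multiplies everything by 0.8193: 438.86 → 359.57 px.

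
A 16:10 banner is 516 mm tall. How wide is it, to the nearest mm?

826 mm

At 16:10, 516 × 16/10 ≈ 825.60.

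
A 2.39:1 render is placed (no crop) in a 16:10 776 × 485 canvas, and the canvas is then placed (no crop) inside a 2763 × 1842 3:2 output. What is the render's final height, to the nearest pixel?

1156 px

2.39:1 in 776×485: fills the width, so the render is 776.00 × 324.69.
Second fit — the 16:10 canvas into 2763×1842 spans the width: 2763.00 × 1726.88 (×3.5606 from 776×485).
The render scales with it: height 324.69 × 3.5606 ≈ 1156.07.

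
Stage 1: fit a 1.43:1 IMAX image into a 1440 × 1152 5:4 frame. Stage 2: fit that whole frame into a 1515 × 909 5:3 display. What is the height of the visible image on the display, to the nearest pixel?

Inside the 1440×1152 canvas the image is width-limited at 1440.00 × 1006.99.
5:4 in 1515×909: fills the height, so the intermediate becomes 1136.25 × 909.00 — a scale of ×0.7891.
So the image's height is 1006.99 × 0.7891 ≈ 794.58.

795 px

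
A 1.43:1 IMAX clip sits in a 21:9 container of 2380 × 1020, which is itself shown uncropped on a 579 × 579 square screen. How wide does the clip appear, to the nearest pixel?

First fit — 1.43:1 IMAX into 2380×1020 spans the height: 1458.60 × 1020.00.
The 21:9 canvas is width-limited in 579×579, giving 579.00 × 248.14; scale factor 0.2433.
The clip scales with it: width 1458.60 × 0.2433 ≈ 354.84.

355 px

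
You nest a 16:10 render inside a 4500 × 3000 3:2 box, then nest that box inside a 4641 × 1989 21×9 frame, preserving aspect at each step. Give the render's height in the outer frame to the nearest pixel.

First fit — 16:10 into 4500×3000 spans the width: 4500.00 × 2812.50.
3:2 in 4641×1989: fills the height, so the intermediate becomes 2983.50 × 1989.00 — a scale of ×0.6630.
Applying the same ×0.6630: 2812.50 → 1864.69.

1865 px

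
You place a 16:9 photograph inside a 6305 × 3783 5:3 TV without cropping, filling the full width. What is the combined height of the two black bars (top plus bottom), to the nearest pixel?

That makes the image 3546.56 px tall (6305 × 9/16).
Leftover height: 3783 − 3546.56 = 236.44 px.

236 px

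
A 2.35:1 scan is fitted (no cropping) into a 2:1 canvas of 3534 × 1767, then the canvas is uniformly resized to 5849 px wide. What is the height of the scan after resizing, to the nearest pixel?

Fitted into 3534×1767, the scan spans the width; its height is 3534 / 2.350 ≈ 1503.83 px.
Resizing to 5849 px wide multiplies everything by 1.6551: 1503.83 → 2488.94 px.

2489 px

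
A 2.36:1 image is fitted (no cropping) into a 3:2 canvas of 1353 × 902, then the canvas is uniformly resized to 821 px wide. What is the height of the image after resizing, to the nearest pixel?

348 px

In the 1353×902 frame the image fills the width: height = 1353 / 2.360 ≈ 573.31 px.
The frame scales by 821/1353 = 0.6068; 573.31 × 0.6068 ≈ 347.88 px.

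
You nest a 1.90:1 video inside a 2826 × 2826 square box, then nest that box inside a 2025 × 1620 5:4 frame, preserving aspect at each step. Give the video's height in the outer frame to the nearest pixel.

1.90:1 in 2826×2826: fills the width, so the video is 2826.00 × 1487.37.
The square canvas is height-limited in 2025×1620, giving 1620.00 × 1620.00; scale factor 0.5732.
Applying the same ×0.5732: 1487.37 → 852.63.

853 px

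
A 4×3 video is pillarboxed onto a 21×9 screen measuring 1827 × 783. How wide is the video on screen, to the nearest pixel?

Since 1.333 < 2.333, the video is height-limited.
Content width = 783 × 4/3 ≈ 1044.00 px.

1044 px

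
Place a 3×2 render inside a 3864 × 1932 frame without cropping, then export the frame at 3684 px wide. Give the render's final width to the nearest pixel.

Fitted into 3864×1932, the render spans the height; its width is 1932 × 3/2 ≈ 2898.00 px.
The frame scales by 3684/3864 = 0.9534; 2898.00 × 0.9534 ≈ 2763.00 px.

2763 px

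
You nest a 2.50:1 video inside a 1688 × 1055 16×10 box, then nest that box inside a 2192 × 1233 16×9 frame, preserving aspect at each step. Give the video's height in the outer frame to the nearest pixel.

789 px

Inside the 1688×1055 canvas the video is width-limited at 1688.00 × 675.20.
Second fit — the 16×10 canvas into 2192×1233 spans the height: 1972.80 × 1233.00 (×1.1687 from 1688×1055).
Applying the same ×1.1687: 675.20 → 789.12.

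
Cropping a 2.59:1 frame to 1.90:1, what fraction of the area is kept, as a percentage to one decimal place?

Going from 2.59:1 to 1.90:1 means cutting width while keeping height.
Fraction kept = (1.900)/(2.590) ≈ 73.36%.

73.4%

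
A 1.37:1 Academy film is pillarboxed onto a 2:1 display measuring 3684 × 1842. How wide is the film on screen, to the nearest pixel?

2524 px

Since 1.370 < 2.000, the film is height-limited.
The film is 1842 × 1.370 ≈ 2523.54 px wide.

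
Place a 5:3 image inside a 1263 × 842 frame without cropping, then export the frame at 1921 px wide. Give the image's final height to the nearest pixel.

1153 px

In the 1263×842 frame the image fills the width: height = 1263 × 3/5 ≈ 757.80 px.
The frame scales by 1921/1263 = 1.5210; 757.80 × 1.5210 ≈ 1152.60 px.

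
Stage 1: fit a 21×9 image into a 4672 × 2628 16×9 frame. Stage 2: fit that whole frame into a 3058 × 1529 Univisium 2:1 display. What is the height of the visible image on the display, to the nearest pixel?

1165 px

Inside the 4672×2628 canvas the image is width-limited at 4672.00 × 2002.29.
16×9 in 3058×1529: fills the height, so the intermediate becomes 2718.22 × 1529.00 — a scale of ×0.5818.
Applying the same ×0.5818: 2002.29 → 1164.95.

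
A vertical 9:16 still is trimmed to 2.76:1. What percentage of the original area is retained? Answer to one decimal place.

The width stays; only height is cut (since 2.76:1 is wider than vertical 9:16).
Area ratio = (0.562)/(2.760) = 20.38% retained.

20.4%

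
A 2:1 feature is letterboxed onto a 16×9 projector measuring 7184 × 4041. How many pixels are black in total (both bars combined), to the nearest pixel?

3225616 pixels

Since 2.000 > 1.778, the feature is width-limited.
That makes the image 3592.0000 px tall (7184 × 1/2).
Black = 4041 − 3592.0000 = 449.0000 px.
That's 449.0000 × 7184 ≈ 3225616 black pixels.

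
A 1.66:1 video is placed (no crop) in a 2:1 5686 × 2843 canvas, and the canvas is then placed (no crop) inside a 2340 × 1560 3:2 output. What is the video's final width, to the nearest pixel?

Inside the 5686×2843 canvas the video is height-limited at 4719.38 × 2843.00.
The 2:1 canvas is width-limited in 2340×1560, giving 2340.00 × 1170.00; scale factor 0.4115.
So the video's width is 4719.38 × 0.4115 ≈ 1942.20.

1942 px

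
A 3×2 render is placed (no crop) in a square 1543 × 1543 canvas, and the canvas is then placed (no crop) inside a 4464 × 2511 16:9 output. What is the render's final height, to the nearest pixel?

First fit — 3×2 into 1543×1543 spans the width: 1543.00 × 1028.67.
Second fit — the square canvas into 4464×2511 spans the height: 2511.00 × 2511.00 (×1.6273 from 1543×1543).
Applying the same ×1.6273: 1028.67 → 1674.00.

1674 px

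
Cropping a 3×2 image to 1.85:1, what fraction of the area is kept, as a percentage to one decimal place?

1.85:1 is wider than 3×2, so the crop keeps the full width and trims the height.
Area ratio = (1.500)/(1.850) = 81.08% retained.

81.1%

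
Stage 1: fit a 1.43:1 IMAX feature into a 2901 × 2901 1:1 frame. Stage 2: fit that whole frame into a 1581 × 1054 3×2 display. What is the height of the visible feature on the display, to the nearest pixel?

1.43:1 IMAX in 2901×2901: fills the width, so the feature is 2901.00 × 2028.67.
1:1 in 1581×1054: fills the height, so the intermediate becomes 1054.00 × 1054.00 — a scale of ×0.3633.
So the feature's height is 2028.67 × 0.3633 ≈ 737.06.

737 px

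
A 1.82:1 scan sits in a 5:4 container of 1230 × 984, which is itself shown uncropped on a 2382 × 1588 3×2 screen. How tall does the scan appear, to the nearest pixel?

1091 px

First fit — 1.82:1 into 1230×984 spans the width: 1230.00 × 675.82.
The 5:4 canvas is height-limited in 2382×1588, giving 1985.00 × 1588.00; scale factor 1.6138.
Applying the same ×1.6138: 675.82 → 1090.66.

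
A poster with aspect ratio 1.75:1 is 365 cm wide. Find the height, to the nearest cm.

209 cm

Height = 365 / 1.750 = 208.57.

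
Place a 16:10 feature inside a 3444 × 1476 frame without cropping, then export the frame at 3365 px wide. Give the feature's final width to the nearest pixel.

2307 px

In the 3444×1476 frame the feature fills the height: width = 1476 × 16/10 ≈ 2361.60 px.
Scaling 3444 → 3365 is ×0.9771, so the width becomes 2361.60 × 0.9771 ≈ 2307.43 px.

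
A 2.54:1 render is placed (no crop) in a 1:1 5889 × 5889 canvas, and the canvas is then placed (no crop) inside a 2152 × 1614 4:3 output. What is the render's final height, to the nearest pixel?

635 px

First fit — 2.54:1 into 5889×5889 spans the width: 5889.00 × 2318.50.
Second fit — the 1:1 canvas into 2152×1614 spans the height: 1614.00 × 1614.00 (×0.2741 from 5889×5889).
So the render's height is 2318.50 × 0.2741 ≈ 635.43.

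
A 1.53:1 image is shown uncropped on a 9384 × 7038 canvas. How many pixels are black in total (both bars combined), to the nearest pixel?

8489392 pixels

1.53:1 (1.530) > 4×3 (1.333), so the image fills the width.
Content height = 9384 / 1.530 ≈ 6133.3333 px.
Leftover height: 7038 − 6133.3333 = 904.6667 px.
That's 904.6667 × 9384 ≈ 8489392 black pixels.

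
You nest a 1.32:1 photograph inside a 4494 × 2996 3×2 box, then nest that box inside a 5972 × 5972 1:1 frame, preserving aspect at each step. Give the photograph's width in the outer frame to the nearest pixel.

1.32:1 in 4494×2996: fills the height, so the photograph is 3954.72 × 2996.00.
Second fit — the 3×2 canvas into 5972×5972 spans the width: 5972.00 × 3981.33 (×1.3289 from 4494×2996).
So the photograph's width is 3954.72 × 1.3289 ≈ 5255.36.

5255 px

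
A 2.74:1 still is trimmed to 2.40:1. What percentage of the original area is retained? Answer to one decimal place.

2.40:1 is narrower than 2.74:1, so the crop keeps the full height and trims the width.
(2.400)/(2.740) ≈ 0.876 of the area survives.

87.6%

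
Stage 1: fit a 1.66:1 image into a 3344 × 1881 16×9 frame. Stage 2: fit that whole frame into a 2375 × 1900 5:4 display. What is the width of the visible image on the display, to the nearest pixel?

2218 px

First fit — 1.66:1 into 3344×1881 spans the height: 3122.46 × 1881.00.
Second fit — the 16×9 canvas into 2375×1900 spans the width: 2375.00 × 1335.94 (×0.7102 from 3344×1881).
The image scales with it: width 3122.46 × 0.7102 ≈ 2217.66.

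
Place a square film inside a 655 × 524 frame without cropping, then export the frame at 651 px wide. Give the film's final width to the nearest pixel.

521 px

Fitted into 655×524, the film spans the height; its width is 524 × 1/1 ≈ 524.00 px.
Resizing to 651 px wide multiplies everything by 0.9939: 524.00 → 520.80 px.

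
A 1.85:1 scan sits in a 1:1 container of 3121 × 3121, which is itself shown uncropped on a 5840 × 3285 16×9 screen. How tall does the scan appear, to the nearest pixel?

First fit — 1.85:1 into 3121×3121 spans the width: 3121.00 × 1687.03.
The 1:1 canvas is height-limited in 5840×3285, giving 3285.00 × 3285.00; scale factor 1.0525.
So the scan's height is 1687.03 × 1.0525 ≈ 1775.68.

1776 px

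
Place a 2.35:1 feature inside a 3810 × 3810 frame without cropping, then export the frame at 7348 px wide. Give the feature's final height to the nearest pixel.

3127 px

In the 3810×3810 frame the feature fills the width: height = 3810 / 2.350 ≈ 1621.28 px.
Resizing to 7348 px wide multiplies everything by 1.9286: 1621.28 → 3126.81 px.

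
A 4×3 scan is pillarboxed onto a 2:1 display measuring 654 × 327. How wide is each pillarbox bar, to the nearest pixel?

Since 1.333 < 2.000, the scan is height-limited.
That makes the image 436.00 px wide (327 × 4/3).
Leftover width: 654 − 436.00 = 218.00 px → 109.00 each side.

109 px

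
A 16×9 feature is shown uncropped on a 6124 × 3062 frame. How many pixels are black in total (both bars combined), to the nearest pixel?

2083521 pixels

16×9 is narrower than 2:1, so it spans the full height.
That makes the image 5443.5556 px wide (3062 × 16/9).
Leftover width: 6124 − 5443.5556 = 680.4444 px.
Across the 3062-px span: 680.4444 × 3062 ≈ 2083521 px.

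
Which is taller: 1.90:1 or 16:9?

1.9 and 16:9 = 1.778; 1.9 > 1.778. The smaller width-to-height ratio is the taller frame.

16:9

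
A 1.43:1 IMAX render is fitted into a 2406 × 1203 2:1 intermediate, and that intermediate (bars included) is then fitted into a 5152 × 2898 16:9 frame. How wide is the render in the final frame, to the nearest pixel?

3684 px

1.43:1 IMAX in 2406×1203: fills the height, so the render is 1720.29 × 1203.00.
The 2:1 canvas is width-limited in 5152×2898, giving 5152.00 × 2576.00; scale factor 2.1413.
Applying the same ×2.1413: 1720.29 → 3683.68.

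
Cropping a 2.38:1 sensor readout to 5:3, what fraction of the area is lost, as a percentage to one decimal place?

30.0%

5:3 is narrower than 2.38:1, so the crop keeps the full height and trims the width.
(1.667)/(2.380) ≈ 0.700 of the area survives, leaving 29.97% discarded.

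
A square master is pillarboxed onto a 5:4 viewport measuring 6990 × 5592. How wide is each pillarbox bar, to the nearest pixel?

699 px

square (1.000) < 5:4 (1.250), so the master fills the height.
The master is 5592 × 1/1 ≈ 5592.00 px wide.
Leftover width: 6990 − 5592.00 = 1398.00 px → 699.00 each side.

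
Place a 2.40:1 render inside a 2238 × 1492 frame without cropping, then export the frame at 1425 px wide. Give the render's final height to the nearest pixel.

At 2238×1492 the render is width-limited, so height = 2238 / 2.400 ≈ 932.50 px.
The frame scales by 1425/2238 = 0.6367; 932.50 × 0.6367 ≈ 593.75 px.

594 px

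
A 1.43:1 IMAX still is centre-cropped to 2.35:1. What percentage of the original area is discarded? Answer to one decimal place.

39.1%

2.35:1 is wider than 1.43:1 IMAX, so the crop keeps the full width and trims the height.
Fraction kept = (1.430)/(2.350) ≈ 60.85%, so 39.15% is lost.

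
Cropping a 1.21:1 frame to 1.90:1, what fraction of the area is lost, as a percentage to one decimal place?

The width stays; only height is cut (since 1.90:1 is wider than 1.21:1).
Area ratio = (1.210)/(1.900) = 63.68%; the remaining 36.32% is cropped out.

36.3%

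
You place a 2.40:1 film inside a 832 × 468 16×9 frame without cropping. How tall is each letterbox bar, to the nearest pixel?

61 px

Since 2.400 > 1.778, the film is width-limited.
That makes the image 346.67 px tall (832 / 2.400).
Leftover height: 468 − 346.67 = 121.33 px → 60.67 each side.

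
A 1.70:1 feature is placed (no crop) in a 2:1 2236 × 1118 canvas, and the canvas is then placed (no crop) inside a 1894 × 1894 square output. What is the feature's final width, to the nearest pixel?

1.70:1 in 2236×1118: fills the height, so the feature is 1900.60 × 1118.00.
Second fit — the 2:1 canvas into 1894×1894 spans the width: 1894.00 × 947.00 (×0.8470 from 2236×1118).
Applying the same ×0.8470: 1900.60 → 1609.90.

1610 px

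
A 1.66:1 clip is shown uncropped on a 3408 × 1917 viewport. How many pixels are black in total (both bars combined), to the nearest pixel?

1.66:1 is narrower than 16×9, so it spans the full height.
Content width = 1917 × 1.660 ≈ 3182.2200 px.
Leftover width: 3408 − 3182.2200 = 225.7800 px.
Bar area = 225.7800 × 1917 ≈ 432820 px.

432820 pixels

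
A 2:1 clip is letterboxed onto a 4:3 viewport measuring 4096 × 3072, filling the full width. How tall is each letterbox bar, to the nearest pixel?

512 px

The clip is 4096 × 1/2 ≈ 2048.00 px tall.
Black = 3072 − 2048.00 = 1024.00 px, or 512.00 per bar.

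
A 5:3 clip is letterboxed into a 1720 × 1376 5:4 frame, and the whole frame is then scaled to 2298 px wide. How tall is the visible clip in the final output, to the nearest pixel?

In the 1720×1376 frame the clip fills the width: height = 1720 × 3/5 ≈ 1032.00 px.
The frame scales by 2298/1720 = 1.3360; 1032.00 × 1.3360 ≈ 1378.80 px.

1379 px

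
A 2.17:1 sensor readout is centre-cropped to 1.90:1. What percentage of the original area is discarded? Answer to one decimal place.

12.4%

The height stays; only width is cut (since 1.90:1 is narrower than 2.17:1).
Area ratio = (1.900)/(2.170) = 87.56%; the remaining 12.44% is cropped out.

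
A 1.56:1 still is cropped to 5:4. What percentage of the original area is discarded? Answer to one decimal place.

19.9%

5:4 is narrower than 1.56:1, so the crop keeps the full height and trims the width.
Area ratio = (1.250)/(1.560) = 80.13%; the remaining 19.87% is cropped out.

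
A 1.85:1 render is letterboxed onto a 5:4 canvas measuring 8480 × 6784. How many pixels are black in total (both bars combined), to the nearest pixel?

Since 1.850 > 1.250, the render is width-limited.
The render is 8480 / 1.850 ≈ 4583.7838 px tall.
6784 − 4583.7838 = 2200.2162 px of bars.
That's 2200.2162 × 8480 ≈ 18657834 black pixels.

18657834 pixels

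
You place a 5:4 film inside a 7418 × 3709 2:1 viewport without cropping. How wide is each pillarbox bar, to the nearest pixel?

1391 px

5:4 (1.250) < 2:1 (2.000), so the film fills the height.
The film is 3709 × 5/4 ≈ 4636.25 px wide.
Leftover width: 7418 − 4636.25 = 2781.75 px → 1390.88 each side.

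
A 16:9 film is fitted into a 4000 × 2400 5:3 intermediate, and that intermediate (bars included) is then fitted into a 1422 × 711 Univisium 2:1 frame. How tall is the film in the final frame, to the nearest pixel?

667 px

16:9 in 4000×2400: fills the width, so the film is 4000.00 × 2250.00.
5:3 in 1422×711: fills the height, so the intermediate becomes 1185.00 × 711.00 — a scale of ×0.2963.
Applying the same ×0.2963: 2250.00 → 666.56.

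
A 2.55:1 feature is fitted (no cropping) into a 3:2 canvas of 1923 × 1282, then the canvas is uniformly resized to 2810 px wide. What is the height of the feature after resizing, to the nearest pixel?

1102 px

In the 1923×1282 frame the feature fills the width: height = 1923 / 2.550 ≈ 754.12 px.
The frame scales by 2810/1923 = 1.4613; 754.12 × 1.4613 ≈ 1101.96 px.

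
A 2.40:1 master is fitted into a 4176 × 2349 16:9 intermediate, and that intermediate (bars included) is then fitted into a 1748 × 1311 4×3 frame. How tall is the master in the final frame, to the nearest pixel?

728 px

2.40:1 in 4176×2349: fills the width, so the master is 4176.00 × 1740.00.
The 16:9 canvas is width-limited in 1748×1311, giving 1748.00 × 983.25; scale factor 0.4186.
So the master's height is 1740.00 × 0.4186 ≈ 728.33.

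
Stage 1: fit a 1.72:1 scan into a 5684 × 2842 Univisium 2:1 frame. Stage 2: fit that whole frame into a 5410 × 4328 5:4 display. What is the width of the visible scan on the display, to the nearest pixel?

4653 px

1.72:1 in 5684×2842: fills the height, so the scan is 4888.24 × 2842.00.
Second fit — the Univisium 2:1 canvas into 5410×4328 spans the width: 5410.00 × 2705.00 (×0.9518 from 5684×2842).
So the scan's width is 4888.24 × 0.9518 ≈ 4652.60.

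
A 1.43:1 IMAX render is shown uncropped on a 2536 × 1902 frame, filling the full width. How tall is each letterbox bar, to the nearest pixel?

The render is 2536 / 1.430 ≈ 1773.43 px tall.
Leftover height: 1902 − 1773.43 = 128.57 px → 64.29 each side.

64 px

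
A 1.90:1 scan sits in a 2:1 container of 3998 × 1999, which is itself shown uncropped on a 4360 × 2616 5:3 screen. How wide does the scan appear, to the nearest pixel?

Inside the 3998×1999 canvas the scan is height-limited at 3798.10 × 1999.00.
The 2:1 canvas is width-limited in 4360×2616, giving 4360.00 × 2180.00; scale factor 1.0905.
Applying the same ×1.0905: 3798.10 → 4142.00.

4142 px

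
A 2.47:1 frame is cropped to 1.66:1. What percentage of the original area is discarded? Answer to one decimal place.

1.66:1 is narrower than 2.47:1, so the crop keeps the full height and trims the width.
Area ratio = (1.660)/(2.470) = 67.21%; the remaining 32.79% is cropped out.

32.8%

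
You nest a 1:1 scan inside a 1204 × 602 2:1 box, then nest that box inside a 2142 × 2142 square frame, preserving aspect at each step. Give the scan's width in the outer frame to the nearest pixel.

1071 px

1:1 in 1204×602: fills the height, so the scan is 602.00 × 602.00.
The 2:1 canvas is width-limited in 2142×2142, giving 2142.00 × 1071.00; scale factor 1.7791.
The scan scales with it: width 602.00 × 1.7791 ≈ 1071.00.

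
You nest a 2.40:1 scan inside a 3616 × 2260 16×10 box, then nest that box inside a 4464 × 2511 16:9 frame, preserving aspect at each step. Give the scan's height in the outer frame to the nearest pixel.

Inside the 3616×2260 canvas the scan is width-limited at 3616.00 × 1506.67.
Second fit — the 16×10 canvas into 4464×2511 spans the height: 4017.60 × 2511.00 (×1.1111 from 3616×2260).
The scan scales with it: height 1506.67 × 1.1111 ≈ 1674.00.

1674 px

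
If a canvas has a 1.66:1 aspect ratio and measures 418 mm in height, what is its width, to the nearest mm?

694 mm

418 × 1.660 = 693.88.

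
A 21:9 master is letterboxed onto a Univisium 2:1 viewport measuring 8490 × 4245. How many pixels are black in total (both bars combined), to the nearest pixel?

5148579 pixels

21:9 (2.333) > Univisium 2:1 (2.000), so the master fills the width.
That makes the image 3638.5714 px tall (8490 × 9/21).
Leftover height: 4245 − 3638.5714 = 606.4286 px.
That's 606.4286 × 8490 ≈ 5148579 black pixels.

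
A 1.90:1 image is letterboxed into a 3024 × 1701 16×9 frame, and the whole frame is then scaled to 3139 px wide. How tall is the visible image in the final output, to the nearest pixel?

At 3024×1701 the image is width-limited, so height = 3024 / 1.900 ≈ 1591.58 px.
The frame scales by 3139/3024 = 1.0380; 1591.58 × 1.0380 ≈ 1652.11 px.

1652 px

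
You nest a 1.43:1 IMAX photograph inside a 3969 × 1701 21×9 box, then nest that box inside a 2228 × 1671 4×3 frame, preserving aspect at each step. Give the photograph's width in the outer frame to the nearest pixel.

1365 px

Inside the 3969×1701 canvas the photograph is height-limited at 2432.43 × 1701.00.
The 21×9 canvas is width-limited in 2228×1671, giving 2228.00 × 954.86; scale factor 0.5614.
So the photograph's width is 2432.43 × 0.5614 ≈ 1365.45.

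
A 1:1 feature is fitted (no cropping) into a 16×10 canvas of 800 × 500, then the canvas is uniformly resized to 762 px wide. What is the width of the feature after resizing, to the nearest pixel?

476 px

In the 800×500 frame the feature fills the height: width = 500 × 1/1 ≈ 500.00 px.
Resizing to 762 px wide multiplies everything by 0.9525: 500.00 → 476.25 px.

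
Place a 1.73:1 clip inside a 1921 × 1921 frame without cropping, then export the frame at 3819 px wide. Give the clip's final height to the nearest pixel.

2208 px

In the 1921×1921 frame the clip fills the width: height = 1921 / 1.730 ≈ 1110.40 px.
The frame scales by 3819/1921 = 1.9880; 1110.40 × 1.9880 ≈ 2207.51 px.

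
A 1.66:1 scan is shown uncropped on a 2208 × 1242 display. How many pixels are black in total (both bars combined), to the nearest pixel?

181680 pixels

1.66:1 (1.660) < 16:9 (1.778), so the scan fills the height.
The scan is 1242 × 1.660 ≈ 2061.7200 px wide.
2208 − 2061.7200 = 146.2800 px of bars.
Across the 1242-px span: 146.2800 × 1242 ≈ 181680 px.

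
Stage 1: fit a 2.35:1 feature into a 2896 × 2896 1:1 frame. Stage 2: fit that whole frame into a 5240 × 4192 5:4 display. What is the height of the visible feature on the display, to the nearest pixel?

1784 px

Inside the 2896×2896 canvas the feature is width-limited at 2896.00 × 1232.34.
The 1:1 canvas is height-limited in 5240×4192, giving 4192.00 × 4192.00; scale factor 1.4475.
So the feature's height is 1232.34 × 1.4475 ≈ 1783.83.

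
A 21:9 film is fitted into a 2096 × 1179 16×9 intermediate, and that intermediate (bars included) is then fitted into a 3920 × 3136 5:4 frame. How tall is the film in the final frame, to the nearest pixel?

21:9 in 2096×1179: fills the width, so the film is 2096.00 × 898.29.
The 16×9 canvas is width-limited in 3920×3136, giving 3920.00 × 2205.00; scale factor 1.8702.
The film scales with it: height 898.29 × 1.8702 ≈ 1680.00.

1680 px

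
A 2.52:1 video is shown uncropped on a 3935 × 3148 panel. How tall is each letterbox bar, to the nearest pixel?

793 px

2.52:1 (2.520) > 5:4 (1.250), so the video fills the width.
Content height = 3935 / 2.520 ≈ 1561.51 px.
Leftover height: 3148 − 1561.51 = 1586.49 px → 793.25 each side.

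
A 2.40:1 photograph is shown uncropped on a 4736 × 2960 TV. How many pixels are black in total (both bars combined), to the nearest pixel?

4672853 pixels

2.40:1 (2.400) > 16×10 (1.600), so the photograph fills the width.
That makes the image 1973.3333 px tall (4736 / 2.400).
2960 − 1973.3333 = 986.6667 px of bars.
That's 986.6667 × 4736 ≈ 4672853 black pixels.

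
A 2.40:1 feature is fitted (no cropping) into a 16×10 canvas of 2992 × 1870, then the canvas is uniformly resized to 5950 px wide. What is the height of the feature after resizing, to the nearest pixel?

2479 px

In the 2992×1870 frame the feature fills the width: height = 2992 / 2.400 ≈ 1246.67 px.
Resizing to 5950 px wide multiplies everything by 1.9886: 1246.67 → 2479.17 px.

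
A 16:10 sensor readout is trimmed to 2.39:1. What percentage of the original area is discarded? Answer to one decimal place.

33.1%

2.39:1 is wider than 16:10, so the crop keeps the full width and trims the height.
(1.600)/(2.390) ≈ 0.669 of the area survives, leaving 33.05% discarded.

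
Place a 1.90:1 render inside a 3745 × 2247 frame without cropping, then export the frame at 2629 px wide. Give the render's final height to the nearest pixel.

At 3745×2247 the render is width-limited, so height = 3745 / 1.900 ≈ 1971.05 px.
Resizing to 2629 px wide multiplies everything by 0.7020: 1971.05 → 1383.68 px.

1384 px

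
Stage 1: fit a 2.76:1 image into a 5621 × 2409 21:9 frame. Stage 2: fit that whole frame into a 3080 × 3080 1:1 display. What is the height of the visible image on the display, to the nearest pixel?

2.76:1 in 5621×2409: fills the width, so the image is 5621.00 × 2036.59.
21:9 in 3080×3080: fills the width, so the intermediate becomes 3080.00 × 1320.00 — a scale of ×0.5479.
Applying the same ×0.5479: 2036.59 → 1115.94.

1116 px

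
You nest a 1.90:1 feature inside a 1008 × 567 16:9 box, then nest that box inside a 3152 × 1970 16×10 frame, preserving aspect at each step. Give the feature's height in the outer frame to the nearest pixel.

First fit — 1.90:1 into 1008×567 spans the width: 1008.00 × 530.53.
16:9 in 3152×1970: fills the width, so the intermediate becomes 3152.00 × 1773.00 — a scale of ×3.1270.
The feature scales with it: height 530.53 × 3.1270 ≈ 1658.95.

1659 px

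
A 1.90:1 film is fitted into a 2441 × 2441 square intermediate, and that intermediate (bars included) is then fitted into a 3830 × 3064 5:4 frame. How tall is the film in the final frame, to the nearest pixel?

1.90:1 in 2441×2441: fills the width, so the film is 2441.00 × 1284.74.
The square canvas is height-limited in 3830×3064, giving 3064.00 × 3064.00; scale factor 1.2552.
The film scales with it: height 1284.74 × 1.2552 ≈ 1612.63.

1613 px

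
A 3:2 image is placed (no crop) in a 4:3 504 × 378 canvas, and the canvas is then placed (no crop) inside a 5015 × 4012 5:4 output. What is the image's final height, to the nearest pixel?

3343 px

Inside the 504×378 canvas the image is width-limited at 504.00 × 336.00.
Second fit — the 4:3 canvas into 5015×4012 spans the width: 5015.00 × 3761.25 (×9.9504 from 504×378).
The image scales with it: height 336.00 × 9.9504 ≈ 3343.33.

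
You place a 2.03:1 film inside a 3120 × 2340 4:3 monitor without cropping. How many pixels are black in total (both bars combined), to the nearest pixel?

2505529 pixels

Since 2.030 > 1.333, the film is width-limited.
That makes the image 1536.9458 px tall (3120 / 2.030).
Leftover height: 2340 − 1536.9458 = 803.0542 px.
Across the 3120-px span: 803.0542 × 3120 ≈ 2505529 px.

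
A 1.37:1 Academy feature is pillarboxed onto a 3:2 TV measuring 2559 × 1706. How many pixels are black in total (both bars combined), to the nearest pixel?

1.37:1 Academy (1.370) < 3:2 (1.500), so the feature fills the height.
The feature is 1706 × 1.370 ≈ 2337.2200 px wide.
Leftover width: 2559 − 2337.2200 = 221.7800 px.
That's 221.7800 × 1706 ≈ 378357 black pixels.

378357 pixels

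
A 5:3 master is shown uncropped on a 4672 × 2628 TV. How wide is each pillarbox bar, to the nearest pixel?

146 px

5:3 is narrower than 16×9, so it spans the full height.
The master is 2628 × 5/3 ≈ 4380.00 px wide.
Black = 4672 − 4380.00 = 292.00 px, or 146.00 per bar.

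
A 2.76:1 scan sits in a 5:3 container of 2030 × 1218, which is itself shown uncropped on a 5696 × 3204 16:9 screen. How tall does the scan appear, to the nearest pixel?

First fit — 2.76:1 into 2030×1218 spans the width: 2030.00 × 735.51.
5:3 in 5696×3204: fills the height, so the intermediate becomes 5340.00 × 3204.00 — a scale of ×2.6305.
So the scan's height is 735.51 × 2.6305 ≈ 1934.78.

1935 px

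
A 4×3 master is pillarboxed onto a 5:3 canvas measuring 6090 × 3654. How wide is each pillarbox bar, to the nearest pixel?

4×3 (1.333) < 5:3 (1.667), so the master fills the height.
That makes the image 4872.00 px wide (3654 × 4/3).
Black = 6090 − 4872.00 = 1218.00 px, or 609.00 per bar.

609 px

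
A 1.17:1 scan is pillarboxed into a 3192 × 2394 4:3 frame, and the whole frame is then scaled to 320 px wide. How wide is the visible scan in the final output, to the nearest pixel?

281 px

In the 3192×2394 frame the scan fills the height: width = 2394 × 1.170 ≈ 2800.98 px.
Scaling 3192 → 320 is ×0.1003, so the width becomes 2800.98 × 0.1003 ≈ 280.80 px.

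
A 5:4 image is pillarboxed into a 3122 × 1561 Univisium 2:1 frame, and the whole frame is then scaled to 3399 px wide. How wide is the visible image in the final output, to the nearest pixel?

At 3122×1561 the image is height-limited, so width = 1561 × 5/4 ≈ 1951.25 px.
The frame scales by 3399/3122 = 1.0887; 1951.25 × 1.0887 ≈ 2124.38 px.

2124 px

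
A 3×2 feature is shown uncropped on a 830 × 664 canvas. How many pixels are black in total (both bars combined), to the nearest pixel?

91853 pixels

3×2 is wider than 5:4, so it spans the full width.
That makes the image 553.3333 px tall (830 × 2/3).
Black = 664 − 553.3333 = 110.6667 px.
That's 110.6667 × 830 ≈ 91853 black pixels.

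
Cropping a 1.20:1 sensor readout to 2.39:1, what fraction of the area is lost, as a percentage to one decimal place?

49.8%

2.39:1 is wider than 1.20:1, so the crop keeps the full width and trims the height.
(1.200)/(2.390) ≈ 0.502 of the area survives, leaving 49.79% discarded.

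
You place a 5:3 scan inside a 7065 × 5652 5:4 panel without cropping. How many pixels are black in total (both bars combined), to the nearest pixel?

5:3 (1.667) > 5:4 (1.250), so the scan fills the width.
That makes the image 4239.0000 px tall (7065 × 3/5).
Black = 5652 − 4239.0000 = 1413.0000 px.
That's 1413.0000 × 7065 ≈ 9982845 black pixels.

9982845 pixels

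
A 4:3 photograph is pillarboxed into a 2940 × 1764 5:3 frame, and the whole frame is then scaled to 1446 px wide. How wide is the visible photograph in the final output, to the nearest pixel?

In the 2940×1764 frame the photograph fills the height: width = 1764 × 4/3 ≈ 2352.00 px.
Scaling 2940 → 1446 is ×0.4918, so the width becomes 2352.00 × 0.4918 ≈ 1156.80 px.

1157 px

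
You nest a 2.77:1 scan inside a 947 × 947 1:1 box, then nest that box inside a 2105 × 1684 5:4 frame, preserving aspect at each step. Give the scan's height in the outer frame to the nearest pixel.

First fit — 2.77:1 into 947×947 spans the width: 947.00 × 341.88.
1:1 in 2105×1684: fills the height, so the intermediate becomes 1684.00 × 1684.00 — a scale of ×1.7782.
So the scan's height is 341.88 × 1.7782 ≈ 607.94.

608 px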